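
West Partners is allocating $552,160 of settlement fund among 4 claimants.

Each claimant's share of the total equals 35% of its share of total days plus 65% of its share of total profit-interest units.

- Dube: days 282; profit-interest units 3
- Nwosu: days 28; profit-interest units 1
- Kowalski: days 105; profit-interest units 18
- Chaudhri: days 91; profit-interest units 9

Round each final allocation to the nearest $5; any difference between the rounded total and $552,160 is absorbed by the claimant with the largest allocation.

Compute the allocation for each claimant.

Days total 506; profit-interest units total 31.
Combined weights (35% days + 65% profit-interest units): Dube 0.2580; Nwosu 0.0403; Kowalski 0.4500; Chaudhri 0.2517.
Pro-rata amounts: Dube 142,436.58; Nwosu 22,271.56; Kowalski 248,498.40; Chaudhri 138,953.46.
Rounded to nearest $5: Dube $142,435; Nwosu $22,270; Kowalski $248,500; Chaudhri $138,955. Sum = $552,160.
Sum already equals the total — no adjustment.

Dube: $142,435; Nwosu: $22,270; Kowalski: $248,500; Chaudhri: $138,955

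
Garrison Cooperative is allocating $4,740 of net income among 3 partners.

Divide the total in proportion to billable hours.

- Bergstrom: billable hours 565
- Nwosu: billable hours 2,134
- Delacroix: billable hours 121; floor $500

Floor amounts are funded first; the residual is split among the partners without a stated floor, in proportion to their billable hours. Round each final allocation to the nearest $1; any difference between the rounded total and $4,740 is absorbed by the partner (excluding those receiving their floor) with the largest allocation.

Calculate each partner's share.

Bergstrom: $888 | Nwosu: $3,352 | Delacroix: $500

Fund the minimums — Delacroix $500. Balance $4,240.
Balance split over remaining billable hours 2,699: Bergstrom 887.59 → $888; Nwosu 3,352.41 → $3,352.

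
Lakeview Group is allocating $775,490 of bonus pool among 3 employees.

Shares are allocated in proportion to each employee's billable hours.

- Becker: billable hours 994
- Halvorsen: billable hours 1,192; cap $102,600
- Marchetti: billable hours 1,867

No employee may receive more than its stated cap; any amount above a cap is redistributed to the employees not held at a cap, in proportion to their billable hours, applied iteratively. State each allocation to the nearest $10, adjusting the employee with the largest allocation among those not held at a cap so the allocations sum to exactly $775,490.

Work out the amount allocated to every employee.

Combined billable hours = 4,053.
Pro-rata shares before constraints: Becker 190,189.26; Halvorsen 228,074.04; Marchetti 357,226.70.
Cap binds for Halvorsen ($102,600); residual $672,890 reallocated over remaining billable hours 2,861.
Redistributed shares: Becker 233,782.82 → $233,780; Marchetti 439,107.18 → $439,110.

Becker: $233,780; Halvorsen: $102,600; Marchetti: $439,110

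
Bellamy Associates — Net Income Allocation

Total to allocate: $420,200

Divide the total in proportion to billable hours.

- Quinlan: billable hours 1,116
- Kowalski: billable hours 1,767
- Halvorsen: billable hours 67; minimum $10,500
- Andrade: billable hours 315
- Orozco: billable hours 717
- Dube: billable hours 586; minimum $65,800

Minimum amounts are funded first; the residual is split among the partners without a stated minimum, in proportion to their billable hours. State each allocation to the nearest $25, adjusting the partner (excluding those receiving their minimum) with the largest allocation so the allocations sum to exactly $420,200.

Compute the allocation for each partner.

Guaranteed amounts: Halvorsen $10,500; Dube $65,800. Remaining pool $343,900.
Remaining pool split over remaining billable hours 3,915: Quinlan 98,031.26 → $98,025; Kowalski 155,216.17 → $155,225; Andrade 27,670.11 → $27,675; Orozco 62,982.45 → $62,975.

Quinlan: $98,025; Kowalski: $155,225; Halvorsen: $10,500; Andrade: $27,675; Orozco: $62,975; Dube: $65,800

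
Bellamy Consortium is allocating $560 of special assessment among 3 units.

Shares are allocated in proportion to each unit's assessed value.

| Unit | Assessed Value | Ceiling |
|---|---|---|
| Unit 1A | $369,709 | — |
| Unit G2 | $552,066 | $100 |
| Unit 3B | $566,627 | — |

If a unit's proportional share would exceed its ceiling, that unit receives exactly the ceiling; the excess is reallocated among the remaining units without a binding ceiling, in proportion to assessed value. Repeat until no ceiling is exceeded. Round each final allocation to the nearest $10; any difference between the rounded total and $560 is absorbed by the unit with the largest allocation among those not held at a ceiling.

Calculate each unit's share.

Unit 1A: $180 · Unit G2: $100 · Unit 3B: $280

Total assessed value = 1,488,402.
Pro-rata shares before constraints: Unit 1A 139.10; Unit G2 207.71; Unit 3B 213.19.
Capped: Unit G2 ($100); remaining pool $460 reallocated over remaining assessed value 936,336.
Redistributed shares: Unit 1A 181.63 → $180; Unit 3B 278.37 → $280.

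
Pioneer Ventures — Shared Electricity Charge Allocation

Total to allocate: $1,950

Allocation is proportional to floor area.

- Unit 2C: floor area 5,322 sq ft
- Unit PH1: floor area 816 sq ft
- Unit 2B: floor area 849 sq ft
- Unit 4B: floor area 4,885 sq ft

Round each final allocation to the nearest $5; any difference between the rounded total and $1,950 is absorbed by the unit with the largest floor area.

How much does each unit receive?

Unit 2C: $875 | Unit PH1: $135 | Unit 2B: $140 | Unit 4B: $800

Total floor area = 5,322 + 816 + 849 + 4,885 = 11,872.
Unrounded shares: Unit 2C 874.15; Unit PH1 134.03; Unit 2B 139.45; Unit 4B 802.37.
Rounded to nearest $5: Unit 2C $875; Unit PH1 $135; Unit 2B $140; Unit 4B $800. Sum = $1,950.
No rounding difference to absorb.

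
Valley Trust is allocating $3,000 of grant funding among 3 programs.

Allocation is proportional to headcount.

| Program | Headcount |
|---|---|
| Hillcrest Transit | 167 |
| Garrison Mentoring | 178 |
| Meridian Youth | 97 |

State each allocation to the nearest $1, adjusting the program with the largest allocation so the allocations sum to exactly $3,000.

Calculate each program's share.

Headcount total: 442.
Proportional shares: Hillcrest Transit 167/442 × $3,000 = 1,133.48; Garrison Mentoring 178/442 × $3,000 = 1,208.14; Meridian Youth 97/442 × $3,000 = 658.37.
After rounding ($1): Hillcrest Transit $1,133; Garrison Mentoring $1,208; Meridian Youth $658. Sum = $2,999.
Difference $3,000 − $2,999 = +$1 applied to largest allocation (Garrison Mentoring): Garrison Mentoring becomes $1,209.

Hillcrest Transit: $1,133 | Garrison Mentoring: $1,209 | Meridian Youth: $658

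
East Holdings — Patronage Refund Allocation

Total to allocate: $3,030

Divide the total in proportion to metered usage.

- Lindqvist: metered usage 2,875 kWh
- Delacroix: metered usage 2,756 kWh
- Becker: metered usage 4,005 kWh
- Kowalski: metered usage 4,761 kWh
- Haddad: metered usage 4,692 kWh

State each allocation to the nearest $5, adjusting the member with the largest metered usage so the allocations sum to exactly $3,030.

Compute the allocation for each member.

Lindqvist: $455; Delacroix: $435; Becker: $635; Kowalski: $760; Haddad: $745

Metered usage total: 19,089.
Pro-rata amounts: Lindqvist 2,875/19,089 × $3,030 = 456.35; Delacroix 2,756/19,089 × $3,030 = 437.46; Becker 4,005/19,089 × $3,030 = 635.71; Kowalski 4,761/19,089 × $3,030 = 755.71; Haddad 4,692/19,089 × $3,030 = 744.76.
After rounding ($5): Lindqvist $455; Delacroix $435; Becker $635; Kowalski $755; Haddad $745. Sum = $3,025.
Difference $3,030 − $3,025 = +$5 applied to largest metered usage (Kowalski): Kowalski becomes $760.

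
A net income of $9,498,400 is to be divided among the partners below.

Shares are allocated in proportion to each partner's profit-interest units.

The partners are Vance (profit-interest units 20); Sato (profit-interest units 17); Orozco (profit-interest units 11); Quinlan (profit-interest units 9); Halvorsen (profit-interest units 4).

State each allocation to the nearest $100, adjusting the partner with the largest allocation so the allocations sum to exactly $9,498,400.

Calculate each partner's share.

Vance: $3,114,300 | Sato: $2,647,100 | Orozco: $1,712,800 | Quinlan: $1,401,400 | Halvorsen: $622,800

Sum of profit-interest units: 61.
Pro-rata amounts: Vance 20/61 × $9,498,400 = 3,114,229.51; Sato 17/61 × $9,498,400 = 2,647,095.08; Orozco 11/61 × $9,498,400 = 1,712,826.23; Quinlan 9/61 × $9,498,400 = 1,401,403.28; Halvorsen 4/61 × $9,498,400 = 622,845.90.
After rounding ($100): Vance $3,114,200; Sato $2,647,100; Orozco $1,712,800; Quinlan $1,401,400; Halvorsen $622,800. Sum = $9,498,300.
Difference $9,498,400 − $9,498,300 = +$100 applied to largest allocation (Vance): Vance becomes $3,114,300.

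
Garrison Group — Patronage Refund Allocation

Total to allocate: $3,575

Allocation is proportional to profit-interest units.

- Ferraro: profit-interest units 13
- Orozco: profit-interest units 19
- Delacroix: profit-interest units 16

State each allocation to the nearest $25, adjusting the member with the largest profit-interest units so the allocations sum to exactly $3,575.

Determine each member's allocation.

Sum of profit-interest units: 13 + 19 + 16 = 48.
Raw shares: Ferraro 968.23; Orozco 1,415.10; Delacroix 1,191.67.
Rounded to nearest $25: Ferraro $975; Orozco $1,425; Delacroix $1,200. Sum = $3,600.
Difference $3,575 − $3,600 = −$25 applied to largest profit-interest units (Orozco): Orozco becomes $1,400.

Ferraro: $975; Orozco: $1,400; Delacroix: $1,200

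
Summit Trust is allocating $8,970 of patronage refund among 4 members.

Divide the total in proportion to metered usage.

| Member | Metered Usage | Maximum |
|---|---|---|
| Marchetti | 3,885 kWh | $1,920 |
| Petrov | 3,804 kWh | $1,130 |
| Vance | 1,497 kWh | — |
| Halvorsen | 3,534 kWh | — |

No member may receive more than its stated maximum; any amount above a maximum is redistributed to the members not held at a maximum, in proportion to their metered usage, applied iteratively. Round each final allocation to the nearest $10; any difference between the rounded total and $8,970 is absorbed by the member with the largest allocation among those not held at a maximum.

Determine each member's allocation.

Sum of metered usage: 12,720.
Pro-rata shares before constraints: Marchetti 2,739.66; Petrov 2,682.54; Vance 1,055.67; Halvorsen 2,492.14.
Held at cap: Marchetti ($1,920), Petrov ($1,130); remaining pool $5,920 reallocated over remaining metered usage 5,031.
Redistributed shares: Vance 1,761.53 → $1,760; Halvorsen 4,158.47 → $4,160.

Marchetti: $1,920 | Petrov: $1,130 | Vance: $1,760 | Halvorsen: $4,160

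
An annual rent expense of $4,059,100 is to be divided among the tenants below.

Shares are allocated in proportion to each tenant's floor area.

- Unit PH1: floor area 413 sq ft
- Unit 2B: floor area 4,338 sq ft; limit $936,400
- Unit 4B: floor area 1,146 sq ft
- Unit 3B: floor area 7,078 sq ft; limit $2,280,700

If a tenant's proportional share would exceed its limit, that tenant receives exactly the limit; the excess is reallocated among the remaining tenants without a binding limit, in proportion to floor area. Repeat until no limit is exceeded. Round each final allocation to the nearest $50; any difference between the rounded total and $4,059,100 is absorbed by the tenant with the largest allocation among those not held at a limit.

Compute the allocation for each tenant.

Unit PH1: $223,050 | Unit 2B: $936,400 | Unit 4B: $618,950 | Unit 3B: $2,280,700

Combined floor area = 12,975.
Unconstrained shares: Unit PH1 129,202.95; Unit 2B 1,357,100.25; Unit 4B 358,514.73; Unit 3B 2,214,282.07.
Capped: Unit 2B ($936,400); remaining pool $3,122,700 reallocated over remaining floor area 8,637.
Capped: Unit 3B ($2,280,700); remaining pool $842,000 reallocated over remaining floor area 1,559.
Shares after redistribution: Unit PH1 223,057.09 → $223,050; Unit 4B 618,942.91 → $618,950.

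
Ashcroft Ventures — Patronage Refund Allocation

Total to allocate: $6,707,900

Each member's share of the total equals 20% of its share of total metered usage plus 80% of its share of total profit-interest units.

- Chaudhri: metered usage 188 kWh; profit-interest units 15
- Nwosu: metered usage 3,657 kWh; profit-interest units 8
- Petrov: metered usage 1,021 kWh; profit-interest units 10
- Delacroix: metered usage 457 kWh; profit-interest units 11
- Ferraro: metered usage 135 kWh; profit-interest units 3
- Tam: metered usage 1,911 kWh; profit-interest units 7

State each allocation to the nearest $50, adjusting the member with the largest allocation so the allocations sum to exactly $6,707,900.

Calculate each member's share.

Chaudhri: $1,524,850; Nwosu: $1,460,800; Petrov: $1,179,650; Delacroix: $1,176,350; Ferraro: $322,700; Tam: $1,043,550

Metered usage total 7,369; profit-interest units total 54.
Blended shares (20% metered usage + 80% profit-interest units): Chaudhri 0.2273; Nwosu 0.2178; Petrov 0.1759; Delacroix 0.1754; Ferraro 0.0481; Tam 0.1556.
Raw shares: Chaudhri 1,524,871.21; Nwosu 1,460,793.80; Petrov 1,179,643.43; Delacroix 1,176,339.43; Ferraro 322,706.62; Tam 1,043,545.51.
After rounding ($50): Chaudhri $1,524,850; Nwosu $1,460,800; Petrov $1,179,650; Delacroix $1,176,350; Ferraro $322,700; Tam $1,043,550. Sum = $6,707,900.
Rounded total matches; no reconciliation needed.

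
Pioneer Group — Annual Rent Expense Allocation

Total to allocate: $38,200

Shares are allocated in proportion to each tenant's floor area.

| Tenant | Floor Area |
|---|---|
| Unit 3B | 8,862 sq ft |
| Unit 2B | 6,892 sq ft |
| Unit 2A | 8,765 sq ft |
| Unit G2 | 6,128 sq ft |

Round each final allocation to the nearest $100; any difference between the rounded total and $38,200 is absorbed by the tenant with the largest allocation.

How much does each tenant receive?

Unit 3B: $11,100 · Unit 2B: $8,600 · Unit 2A: $10,900 · Unit G2: $7,600

Floor area total: 30,647.
Raw shares: Unit 3B 8,862/30,647 × $38,200 = 11,046.05; Unit 2B 6,892/30,647 × $38,200 = 8,590.54; Unit 2A 8,765/30,647 × $38,200 = 10,925.15; Unit G2 6,128/30,647 × $38,200 = 7,638.25.
Rounded to nearest $100: Unit 3B $11,000; Unit 2B $8,600; Unit 2A $10,900; Unit G2 $7,600. Sum = $38,100.
Difference $38,200 − $38,100 = +$100 applied to largest allocation (Unit 3B): Unit 3B becomes $11,100.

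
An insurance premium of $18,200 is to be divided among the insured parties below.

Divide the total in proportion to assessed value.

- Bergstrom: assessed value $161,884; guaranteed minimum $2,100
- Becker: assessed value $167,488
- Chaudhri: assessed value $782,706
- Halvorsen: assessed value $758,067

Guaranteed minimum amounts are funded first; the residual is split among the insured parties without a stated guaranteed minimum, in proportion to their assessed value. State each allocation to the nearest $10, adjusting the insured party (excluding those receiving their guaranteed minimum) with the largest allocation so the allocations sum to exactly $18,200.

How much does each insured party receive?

Minimums first: Bergstrom $2,100. Residual $16,100.
Residual split over remaining assessed value 1,708,261: Becker 1,578.54 → $1,580; Chaudhri 7,376.84 → $7,380; Halvorsen 7,144.62 → $7,140.

Bergstrom: $2,100 · Becker: $1,580 · Chaudhri: $7,380 · Halvorsen: $7,140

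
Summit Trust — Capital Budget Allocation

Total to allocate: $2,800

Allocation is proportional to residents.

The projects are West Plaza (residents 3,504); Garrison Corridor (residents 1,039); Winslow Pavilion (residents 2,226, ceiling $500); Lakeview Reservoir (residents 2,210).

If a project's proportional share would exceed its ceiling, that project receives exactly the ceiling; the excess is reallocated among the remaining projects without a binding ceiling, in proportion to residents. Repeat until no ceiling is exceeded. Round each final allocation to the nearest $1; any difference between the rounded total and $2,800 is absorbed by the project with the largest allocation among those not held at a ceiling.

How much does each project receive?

West Plaza: $1,193 · Garrison Corridor: $354 · Winslow Pavilion: $500 · Lakeview Reservoir: $753

Sum of residents: 8,979.
Proportional shares (ignoring caps): West Plaza 1,092.68; Garrison Corridor 324.00; Winslow Pavilion 694.15; Lakeview Reservoir 689.16.
Capped: Winslow Pavilion ($500); residual $2,300 reallocated over remaining residents 6,753.
Remaining shares: West Plaza 1,193.43 → $1,193; Garrison Corridor 353.87 → $354; Lakeview Reservoir 752.70 → $753.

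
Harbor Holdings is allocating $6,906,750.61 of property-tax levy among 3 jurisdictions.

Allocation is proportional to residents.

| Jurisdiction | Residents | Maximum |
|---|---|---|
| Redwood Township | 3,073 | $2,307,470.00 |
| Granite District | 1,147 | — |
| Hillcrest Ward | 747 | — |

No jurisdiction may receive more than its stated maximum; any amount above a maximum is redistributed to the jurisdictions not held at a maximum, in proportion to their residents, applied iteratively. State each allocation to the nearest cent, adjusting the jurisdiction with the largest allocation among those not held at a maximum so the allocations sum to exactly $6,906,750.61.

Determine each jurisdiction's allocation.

Redwood Township: $2,307,470.00 · Granite District: $2,785,308.80 · Hillcrest Ward: $1,813,971.81

Total residents = 4,967.
Pro-rata shares before constraints: Redwood Township 4,273,091.3277; Granite District 1,594,935.1620; Hillcrest Ward 1,038,724.1203.
Held at cap: Redwood Township ($2,307,470.00); residual $4,599,280.61 reallocated over remaining residents 1,894.
Remaining shares: Granite District 2,785,308.7960 → $2,785,308.80; Hillcrest Ward 1,813,971.8140 → $1,813,971.81.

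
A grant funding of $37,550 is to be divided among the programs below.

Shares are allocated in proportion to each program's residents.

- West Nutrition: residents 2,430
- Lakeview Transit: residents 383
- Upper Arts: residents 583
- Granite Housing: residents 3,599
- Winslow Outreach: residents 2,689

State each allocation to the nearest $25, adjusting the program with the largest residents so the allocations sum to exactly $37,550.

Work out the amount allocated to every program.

West Nutrition: $9,425 · Lakeview Transit: $1,475 · Upper Arts: $2,250 · Granite Housing: $13,975 · Winslow Outreach: $10,425

Total residents = 9,684.
Proportional shares: West Nutrition 2,430/9,684 × $37,550 = 9,422.40; Lakeview Transit 383/9,684 × $37,550 = 1,485.09; Upper Arts 583/9,684 × $37,550 = 2,260.60; Granite Housing 3,599/9,684 × $37,550 = 13,955.23; Winslow Outreach 2,689/9,684 × $37,550 = 10,426.68.
After rounding ($25): West Nutrition $9,425; Lakeview Transit $1,475; Upper Arts $2,250; Granite Housing $13,950; Winslow Outreach $10,425. Sum = $37,525.
Difference $37,550 − $37,525 = +$25 applied to largest residents (Granite Housing): Granite Housing becomes $13,975.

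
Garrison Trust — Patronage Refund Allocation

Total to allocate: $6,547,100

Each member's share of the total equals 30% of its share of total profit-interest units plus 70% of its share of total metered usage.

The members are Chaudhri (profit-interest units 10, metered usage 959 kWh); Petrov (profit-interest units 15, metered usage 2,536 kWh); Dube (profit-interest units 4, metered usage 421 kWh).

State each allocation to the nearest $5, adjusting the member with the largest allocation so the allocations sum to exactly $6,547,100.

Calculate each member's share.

Chaudhri: $1,799,620 · Petrov: $3,983,860 · Dube: $763,620

Profit-interest units total 29; metered usage total 3,916.
Composite weights (30% profit-interest units + 70% metered usage): Chaudhri 0.2749; Petrov 0.6085; Dube 0.1166.
Unrounded shares: Chaudhri 1,799,622.32; Petrov 3,983,858.81; Dube 763,618.87.
Rounded to nearest $5: Chaudhri $1,799,620; Petrov $3,983,860; Dube $763,620. Sum = $6,547,100.
No rounding difference to absorb.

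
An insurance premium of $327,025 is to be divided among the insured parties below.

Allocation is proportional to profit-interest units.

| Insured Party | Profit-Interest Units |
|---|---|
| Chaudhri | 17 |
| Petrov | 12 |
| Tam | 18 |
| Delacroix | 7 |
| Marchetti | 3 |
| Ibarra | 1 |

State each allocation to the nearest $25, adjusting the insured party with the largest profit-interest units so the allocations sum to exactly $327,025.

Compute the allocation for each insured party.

Sum of profit-interest units: 58.
Pro-rata amounts: Chaudhri 17/58 × $327,025 = 95,852.16; Petrov 12/58 × $327,025 = 67,660.34; Tam 18/58 × $327,025 = 101,490.52; Delacroix 7/58 × $327,025 = 39,468.53; Marchetti 3/58 × $327,025 = 16,915.09; Ibarra 1/58 × $327,025 = 5,638.36.
After rounding ($25): Chaudhri $95,850; Petrov $67,650; Tam $101,500; Delacroix $39,475; Marchetti $16,925; Ibarra $5,650. Sum = $327,050.
Difference $327,025 − $327,050 = −$25 applied to largest profit-interest units (Tam): Tam becomes $101,475.

Chaudhri: $95,850; Petrov: $67,650; Tam: $101,475; Delacroix: $39,475; Marchetti: $16,925; Ibarra: $5,650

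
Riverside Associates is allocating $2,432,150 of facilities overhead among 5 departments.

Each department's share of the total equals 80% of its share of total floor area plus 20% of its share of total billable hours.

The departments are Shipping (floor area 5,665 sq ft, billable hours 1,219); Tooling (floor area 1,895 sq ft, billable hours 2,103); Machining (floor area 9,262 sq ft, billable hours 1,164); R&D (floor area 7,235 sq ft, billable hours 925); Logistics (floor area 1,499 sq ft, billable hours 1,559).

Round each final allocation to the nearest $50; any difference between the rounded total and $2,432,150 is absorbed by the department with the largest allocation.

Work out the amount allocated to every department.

Shipping: $516,400; Tooling: $291,050; Machining: $786,350; R&D: $615,400; Logistics: $222,950

Floor area total 25,556; billable hours total 6,970.
Combined weights (80% floor area + 20% billable hours): Shipping 0.2123; Tooling 0.1197; Machining 0.3233; R&D 0.2530; Logistics 0.0917.
Pro-rata amounts: Shipping 516,380.77; Tooling 291,043.33; Machining 786,401.93; R&D 615,395.59; Logistics 222,928.38.
At nearest $50: Shipping $516,400; Tooling $291,050; Machining $786,400; R&D $615,400; Logistics $222,950. Sum = $2,432,200.
Difference $2,432,150 − $2,432,200 = −$50 applied to largest allocation (Machining): Machining becomes $786,350.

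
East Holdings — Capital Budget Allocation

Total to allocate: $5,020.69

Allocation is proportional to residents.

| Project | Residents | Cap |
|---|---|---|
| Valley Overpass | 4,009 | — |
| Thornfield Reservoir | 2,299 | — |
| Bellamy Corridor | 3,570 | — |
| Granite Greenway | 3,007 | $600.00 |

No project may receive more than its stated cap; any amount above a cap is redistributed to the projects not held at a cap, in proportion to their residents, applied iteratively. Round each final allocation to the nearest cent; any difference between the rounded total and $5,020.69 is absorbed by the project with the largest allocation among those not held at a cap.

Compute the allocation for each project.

Valley Overpass: $1,794.14 | Thornfield Reservoir: $1,028.87 | Bellamy Corridor: $1,597.68 | Granite Greenway: $600.00

Sum of residents: 12,885.
Proportional shares (ignoring caps): Valley Overpass 1,562.1223; Thornfield Reservoir 895.8142; Bellamy Corridor 1,391.0643; Granite Greenway 1,171.6892.
Capped: Granite Greenway ($600.00); residual $4,420.69 reallocated over remaining residents 9,878.
Shares after redistribution: Valley Overpass 1,794.1432 → $1,794.14; Thornfield Reservoir 1,028.8688 → $1,028.87; Bellamy Corridor 1,597.6780 → $1,597.68.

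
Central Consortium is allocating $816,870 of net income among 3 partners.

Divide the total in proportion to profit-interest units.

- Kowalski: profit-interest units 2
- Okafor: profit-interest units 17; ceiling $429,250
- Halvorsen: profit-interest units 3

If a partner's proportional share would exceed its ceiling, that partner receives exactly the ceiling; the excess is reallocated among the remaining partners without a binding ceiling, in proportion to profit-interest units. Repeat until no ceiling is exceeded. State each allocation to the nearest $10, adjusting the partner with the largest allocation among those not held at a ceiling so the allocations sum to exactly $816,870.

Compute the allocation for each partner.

Kowalski: $155,050 | Okafor: $429,250 | Halvorsen: $232,570

Total profit-interest units = 22.
Unconstrained shares: Kowalski 74,260.91; Okafor 631,217.73; Halvorsen 111,391.36.
Cap binds for Okafor ($429,250); residual $387,620 reallocated over remaining profit-interest units 5.
Shares after redistribution: Kowalski 155,048.00 → $155,050; Halvorsen 232,572.00 → $232,570.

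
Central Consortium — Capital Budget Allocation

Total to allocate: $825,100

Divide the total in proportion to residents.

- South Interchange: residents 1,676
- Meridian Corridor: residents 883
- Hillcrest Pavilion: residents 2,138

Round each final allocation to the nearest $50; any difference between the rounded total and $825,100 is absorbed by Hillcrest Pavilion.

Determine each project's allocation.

South Interchange: $294,400; Meridian Corridor: $155,100; Hillcrest Pavilion: $375,600

Total residents = 4,697.
Pro-rata amounts: South Interchange 1,676/4,697 × $825,100 = 294,415.07; Meridian Corridor 883/4,697 × $825,100 = 155,112.48; Hillcrest Pavilion 2,138/4,697 × $825,100 = 375,572.45.
At nearest $50: South Interchange $294,400; Meridian Corridor $155,100; Hillcrest Pavilion $375,550. Sum = $825,050.
Difference $825,100 − $825,050 = +$50 applied to Hillcrest Pavilion: Hillcrest Pavilion becomes $375,600.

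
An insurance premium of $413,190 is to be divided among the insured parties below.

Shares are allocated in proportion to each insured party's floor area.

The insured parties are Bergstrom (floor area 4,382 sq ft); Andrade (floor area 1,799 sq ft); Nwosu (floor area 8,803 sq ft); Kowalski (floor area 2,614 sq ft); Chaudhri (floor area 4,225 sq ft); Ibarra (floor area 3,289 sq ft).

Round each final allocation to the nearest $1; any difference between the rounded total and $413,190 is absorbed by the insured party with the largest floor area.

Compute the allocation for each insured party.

Bergstrom: $72,101 · Andrade: $29,601 · Nwosu: $144,843 · Kowalski: $43,010 · Chaudhri: $69,518 · Ibarra: $54,117

Sum of floor area: 25,112.
Unrounded shares: Bergstrom 4,382/25,112 × $413,190 = 72,100.93; Andrade 1,799/25,112 × $413,190 = 29,600.54; Nwosu 8,803/25,112 × $413,190 = 144,843.56; Kowalski 2,614/25,112 × $413,190 = 43,010.46; Chaudhri 4,225/25,112 × $413,190 = 69,517.67; Ibarra 3,289/25,112 × $413,190 = 54,116.83.
At nearest $1: Bergstrom $72,101; Andrade $29,601; Nwosu $144,844; Kowalski $43,010; Chaudhri $69,518; Ibarra $54,117. Sum = $413,191.
Difference $413,190 − $413,191 = −$1 applied to largest floor area (Nwosu): Nwosu becomes $144,843.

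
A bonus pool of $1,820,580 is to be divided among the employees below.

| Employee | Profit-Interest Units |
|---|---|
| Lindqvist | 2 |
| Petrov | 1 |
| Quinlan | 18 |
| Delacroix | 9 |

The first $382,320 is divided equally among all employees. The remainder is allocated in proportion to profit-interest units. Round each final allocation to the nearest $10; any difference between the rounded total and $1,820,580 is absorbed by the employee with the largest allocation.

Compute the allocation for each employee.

Lindqvist: $191,460; Petrov: $143,520; Quinlan: $958,540; Delacroix: $527,060

$382,320 shared equally gives $95,580 per employee.
Remainder $1,438,260 by profit-interest units (total 30): Lindqvist 95,884.00 → $95,880; Petrov 47,942.00 → $47,940; Quinlan 862,956.00 → $862,960; Delacroix 431,478.00 → $431,480.
Totals: Lindqvist $95,580 + $95,880 = $191,460; Petrov $95,580 + $47,940 = $143,520; Quinlan $95,580 + $862,960 = $958,540; Delacroix $95,580 + $431,480 = $527,060.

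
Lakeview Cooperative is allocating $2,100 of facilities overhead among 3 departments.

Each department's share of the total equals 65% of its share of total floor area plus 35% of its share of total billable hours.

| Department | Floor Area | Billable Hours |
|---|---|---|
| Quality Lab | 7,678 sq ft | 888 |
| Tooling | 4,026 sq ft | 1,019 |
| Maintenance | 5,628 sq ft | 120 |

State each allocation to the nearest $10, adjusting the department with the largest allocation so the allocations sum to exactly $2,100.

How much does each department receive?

Totals — floor area 17,332, billable hours 2,027.
Blended shares (65% floor area + 35% billable hours): Quality Lab 0.4413; Tooling 0.3269; Maintenance 0.2318.
Pro-rata amounts: Quality Lab 926.68; Tooling 686.57; Maintenance 486.75.
After rounding ($10): Quality Lab $930; Tooling $690; Maintenance $490. Sum = $2,110.
Difference $2,100 − $2,110 = −$10 applied to largest allocation (Quality Lab): Quality Lab becomes $920.

Quality Lab: $920 | Tooling: $690 | Maintenance: $490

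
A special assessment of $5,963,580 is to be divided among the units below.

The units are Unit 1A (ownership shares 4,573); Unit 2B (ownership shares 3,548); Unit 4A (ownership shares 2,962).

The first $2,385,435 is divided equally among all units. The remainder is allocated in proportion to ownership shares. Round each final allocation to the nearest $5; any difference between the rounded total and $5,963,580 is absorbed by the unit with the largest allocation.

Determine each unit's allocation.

Unit 1A: $2,271,540; Unit 2B: $1,940,615; Unit 4A: $1,751,425

$2,385,435 shared equally gives $795,145 per unit.
Remainder $3,578,145 by ownership shares (total 11,083): Unit 1A 1,476,392.41 → $1,476,390; Unit 2B 1,145,471.30 → $1,145,470; Unit 4A 956,281.29 → $956,280.
Rounding difference +$5 on remainder applied to Unit 1A.
Totals: Unit 1A $795,145 + $1,476,395 = $2,271,540; Unit 2B $795,145 + $1,145,470 = $1,940,615; Unit 4A $795,145 + $956,280 = $1,751,425.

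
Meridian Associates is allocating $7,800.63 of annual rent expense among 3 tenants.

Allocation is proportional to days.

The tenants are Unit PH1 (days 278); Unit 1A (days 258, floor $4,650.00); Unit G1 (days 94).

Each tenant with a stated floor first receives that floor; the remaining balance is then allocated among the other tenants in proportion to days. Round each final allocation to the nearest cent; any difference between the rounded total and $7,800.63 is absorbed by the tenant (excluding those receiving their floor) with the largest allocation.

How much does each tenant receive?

Unit PH1: $2,354.50; Unit 1A: $4,650.00; Unit G1: $796.13

Guaranteed amounts: Unit 1A $4,650.00. Residual $3,150.63.
Residual split over remaining days 372: Unit PH1 2,354.5031 → $2,354.50; Unit G1 796.1269 → $796.13.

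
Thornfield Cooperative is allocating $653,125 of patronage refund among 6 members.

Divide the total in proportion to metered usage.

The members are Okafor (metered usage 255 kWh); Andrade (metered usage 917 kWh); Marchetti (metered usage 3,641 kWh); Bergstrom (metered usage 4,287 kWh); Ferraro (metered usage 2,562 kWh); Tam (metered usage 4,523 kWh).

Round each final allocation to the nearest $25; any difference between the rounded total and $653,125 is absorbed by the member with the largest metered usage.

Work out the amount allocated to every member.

Metered usage total: 255 + 917 + 3,641 + 4,287 + 2,562 + 4,523 = 16,185.
Pro-rata amounts: Okafor 10,290.20; Andrade 37,004.36; Marchetti 146,927.90; Bergstrom 172,996.41; Ferraro 103,386.24; Tam 182,519.89.
After rounding ($25): Okafor $10,300; Andrade $37,000; Marchetti $146,925; Bergstrom $173,000; Ferraro $103,375; Tam $182,525. Sum = $653,125.
No rounding difference to absorb.

Okafor: $10,300; Andrade: $37,000; Marchetti: $146,925; Bergstrom: $173,000; Ferraro: $103,375; Tam: $182,525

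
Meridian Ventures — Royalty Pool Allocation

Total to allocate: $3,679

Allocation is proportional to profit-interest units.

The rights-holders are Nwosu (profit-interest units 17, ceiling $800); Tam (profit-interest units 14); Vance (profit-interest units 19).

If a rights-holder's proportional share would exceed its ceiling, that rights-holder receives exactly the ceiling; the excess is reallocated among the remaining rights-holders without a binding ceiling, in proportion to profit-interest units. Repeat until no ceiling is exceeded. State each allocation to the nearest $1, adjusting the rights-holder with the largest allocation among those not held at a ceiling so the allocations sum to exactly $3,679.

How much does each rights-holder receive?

Sum of profit-interest units: 50.
Proportional shares (ignoring caps): Nwosu 1,250.86; Tam 1,030.12; Vance 1,398.02.
Cap binds for Nwosu ($800); remaining pool $2,879 reallocated over remaining profit-interest units 33.
Shares after redistribution: Tam 1,221.39 → $1,221; Vance 1,657.61 → $1,658.

Nwosu: $800 | Tam: $1,221 | Vance: $1,658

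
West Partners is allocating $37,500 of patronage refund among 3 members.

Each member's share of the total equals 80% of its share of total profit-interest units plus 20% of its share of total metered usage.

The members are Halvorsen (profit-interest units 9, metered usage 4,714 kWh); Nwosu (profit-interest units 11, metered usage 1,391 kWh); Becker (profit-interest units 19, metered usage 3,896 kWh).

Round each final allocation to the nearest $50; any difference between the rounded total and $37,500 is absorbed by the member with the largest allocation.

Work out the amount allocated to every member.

Halvorsen: $10,450; Nwosu: $9,500; Becker: $17,550

Totals — profit-interest units 39, metered usage 10,001.
Composite weights (80% profit-interest units + 20% metered usage): Halvorsen 0.2789; Nwosu 0.2535; Becker 0.4677.
Pro-rata amounts: Halvorsen 10,458.22; Nwosu 9,504.68; Becker 17,537.09.
Rounded to nearest $50: Halvorsen $10,450; Nwosu $9,500; Becker $17,550. Sum = $37,500.
No rounding difference to absorb.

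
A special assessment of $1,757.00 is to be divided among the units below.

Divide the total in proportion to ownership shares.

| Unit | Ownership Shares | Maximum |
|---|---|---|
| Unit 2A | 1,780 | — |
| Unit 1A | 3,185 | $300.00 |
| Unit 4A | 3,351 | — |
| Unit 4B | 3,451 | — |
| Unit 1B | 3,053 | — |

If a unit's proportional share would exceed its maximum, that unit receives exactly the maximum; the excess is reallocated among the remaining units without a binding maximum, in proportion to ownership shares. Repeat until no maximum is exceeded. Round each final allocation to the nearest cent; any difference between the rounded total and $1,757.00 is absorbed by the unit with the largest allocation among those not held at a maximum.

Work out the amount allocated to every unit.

Sum of ownership shares: 14,820.
Unconstrained shares: Unit 2A 211.0297; Unit 1A 377.6009; Unit 4A 397.2812; Unit 4B 409.1368; Unit 1B 361.9515.
Cap binds for Unit 1A ($300.00); residual $1,457.00 reallocated over remaining ownership shares 11,635.
Remaining shares: Unit 2A 222.9016 → $222.90; Unit 4A 419.6310 → $419.63; Unit 4B 432.1536 → $432.15; Unit 1B 382.3138 → $382.31.
Rounding difference +$0.01 applied to Unit 4B → $432.16.

Unit 2A: $222.90; Unit 1A: $300.00; Unit 4A: $419.63; Unit 4B: $432.16; Unit 1B: $382.31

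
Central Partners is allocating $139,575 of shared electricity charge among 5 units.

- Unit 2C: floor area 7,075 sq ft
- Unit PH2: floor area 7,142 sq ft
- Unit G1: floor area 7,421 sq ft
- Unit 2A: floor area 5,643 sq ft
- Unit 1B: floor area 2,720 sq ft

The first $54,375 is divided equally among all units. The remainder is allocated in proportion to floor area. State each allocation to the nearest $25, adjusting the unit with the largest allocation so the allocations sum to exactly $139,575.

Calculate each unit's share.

First tranche $54,375 split equally: $10,875 each.
Remainder $85,200 by floor area (total 30,001): Unit 2C 20,092.33 → $20,100; Unit PH2 20,282.60 → $20,275; Unit G1 21,074.94 → $21,075; Unit 2A 16,025.59 → $16,025; Unit 1B 7,724.54 → $7,725.
Totals: Unit 2C $10,875 + $20,100 = $30,975; Unit PH2 $10,875 + $20,275 = $31,150; Unit G1 $10,875 + $21,075 = $31,950; Unit 2A $10,875 + $16,025 = $26,900; Unit 1B $10,875 + $7,725 = $18,600.

Unit 2C: $30,975 | Unit PH2: $31,150 | Unit G1: $31,950 | Unit 2A: $26,900 | Unit 1B: $18,600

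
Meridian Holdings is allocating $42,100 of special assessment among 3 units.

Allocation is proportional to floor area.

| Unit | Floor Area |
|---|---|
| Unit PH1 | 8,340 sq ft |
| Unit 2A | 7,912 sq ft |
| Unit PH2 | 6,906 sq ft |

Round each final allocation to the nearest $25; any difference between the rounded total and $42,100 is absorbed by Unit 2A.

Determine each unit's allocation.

Floor area total: 23,158.
Pro-rata amounts: Unit PH1 8,340/23,158 × $42,100 = 15,161.67; Unit 2A 7,912/23,158 × $42,100 = 14,383.59; Unit PH2 6,906/23,158 × $42,100 = 12,554.74.
After rounding ($25): Unit PH1 $15,150; Unit 2A $14,375; Unit PH2 $12,550. Sum = $42,075.
Difference $42,100 − $42,075 = +$25 applied to Unit 2A: Unit 2A becomes $14,400.

Unit PH1: $15,150; Unit 2A: $14,400; Unit PH2: $12,550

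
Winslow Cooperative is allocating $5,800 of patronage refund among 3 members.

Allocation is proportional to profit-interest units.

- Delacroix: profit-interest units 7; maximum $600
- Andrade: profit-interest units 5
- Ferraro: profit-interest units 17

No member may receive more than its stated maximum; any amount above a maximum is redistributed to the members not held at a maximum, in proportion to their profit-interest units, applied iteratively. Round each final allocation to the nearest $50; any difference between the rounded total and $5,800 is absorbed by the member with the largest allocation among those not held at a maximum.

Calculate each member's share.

Delacroix: $600 | Andrade: $1,200 | Ferraro: $4,000

Sum of profit-interest units: 29.
Pro-rata shares before constraints: Delacroix 1,400.00; Andrade 1,000.00; Ferraro 3,400.00.
Capped: Delacroix ($600); remaining pool $5,200 reallocated over remaining profit-interest units 22.
Redistributed shares: Andrade 1,181.82 → $1,200; Ferraro 4,018.18 → $4,000.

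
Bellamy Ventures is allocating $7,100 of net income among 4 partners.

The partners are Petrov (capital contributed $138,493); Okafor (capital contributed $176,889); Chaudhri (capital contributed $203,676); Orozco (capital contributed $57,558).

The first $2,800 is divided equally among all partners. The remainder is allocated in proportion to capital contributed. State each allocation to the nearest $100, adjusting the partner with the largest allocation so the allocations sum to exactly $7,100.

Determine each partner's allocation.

Petrov: $1,700 | Okafor: $2,000 | Chaudhri: $2,300 | Orozco: $1,100

Equal tier: $2,800 ÷ 4 = $700 apiece.
Remainder $4,300 by capital contributed (total 576,616): Petrov 1,032.78 → $1,000; Okafor 1,319.11 → $1,300; Chaudhri 1,518.87 → $1,500; Orozco 429.23 → $400.
Rounding difference +$100 on remainder applied to Chaudhri.
Totals: Petrov $700 + $1,000 = $1,700; Okafor $700 + $1,300 = $2,000; Chaudhri $700 + $1,600 = $2,300; Orozco $700 + $400 = $1,100.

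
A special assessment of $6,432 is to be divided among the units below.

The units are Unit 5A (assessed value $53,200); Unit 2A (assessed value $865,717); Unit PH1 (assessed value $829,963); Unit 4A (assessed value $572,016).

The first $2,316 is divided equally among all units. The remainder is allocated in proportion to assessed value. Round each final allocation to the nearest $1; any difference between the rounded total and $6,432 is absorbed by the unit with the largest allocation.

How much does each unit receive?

Equal tier: $2,316 ÷ 4 = $579 apiece.
Remainder $4,116 by assessed value (total 2,320,896): Unit 5A 94.35 → $94; Unit 2A 1,535.31 → $1,535; Unit PH1 1,471.90 → $1,472; Unit 4A 1,014.44 → $1,014.
Rounding difference +$1 on remainder applied to Unit 2A.
Totals: Unit 5A $579 + $94 = $673; Unit 2A $579 + $1,536 = $2,115; Unit PH1 $579 + $1,472 = $2,051; Unit 4A $579 + $1,014 = $1,593.

Unit 5A: $673 · Unit 2A: $2,115 · Unit PH1: $2,051 · Unit 4A: $1,593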